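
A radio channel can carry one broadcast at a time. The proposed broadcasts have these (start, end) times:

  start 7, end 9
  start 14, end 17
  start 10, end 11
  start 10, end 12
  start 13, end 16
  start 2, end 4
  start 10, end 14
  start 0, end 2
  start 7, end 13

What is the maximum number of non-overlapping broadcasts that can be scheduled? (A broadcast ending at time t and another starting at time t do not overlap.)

Order by finish time; keep every interval that doesn't clash with the previous kept one.
By end time: (0,2), (2,4), (7,9), (10,11), (10,12), (7,13), (10,14), (13,16), (14,17).
Pick (0,2); next start ≥ 2 → (2,4); next start ≥ 4 → (7,9); next start ≥ 9 → (10,11); next start ≥ 11 → (13,16).
Selected 5 broadcasts.

5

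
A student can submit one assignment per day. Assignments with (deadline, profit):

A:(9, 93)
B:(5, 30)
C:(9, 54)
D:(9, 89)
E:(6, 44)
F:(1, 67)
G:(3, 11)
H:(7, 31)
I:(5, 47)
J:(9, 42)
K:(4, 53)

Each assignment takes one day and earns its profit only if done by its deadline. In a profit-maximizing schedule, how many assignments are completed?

9

Profit order: A=93 D=89 F=67 C=54 K=53 I=47 E=44 J=42 H=31 B=30 G=11
Assign: A→slot 9, D→slot 8, F→slot 1, C→slot 7, K→slot 4, I→slot 5, E→slot 6, J→slot 3, H→slot 2, B skipped, G skipped.
Slots: [1:F] [2:H] [3:J] [4:K] [5:I] [6:E] [7:C] [8:D] [9:A]
9 of 11 scheduled.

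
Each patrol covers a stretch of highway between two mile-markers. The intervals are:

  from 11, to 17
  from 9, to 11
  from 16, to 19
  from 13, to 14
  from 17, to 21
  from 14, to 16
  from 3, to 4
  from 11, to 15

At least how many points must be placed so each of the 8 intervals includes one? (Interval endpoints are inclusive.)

By right end: [3,4]  [9,11]  [13,14]  [11,15]  [14,16]  [11,17]  [16,19]  [17,21]
[3,4] uncovered → point at 4; [9,11] uncovered → point at 11; [13,14] uncovered → point at 14; [16,19] uncovered → point at 19.
Points: 4, 11, 14, 19 (4 total).

4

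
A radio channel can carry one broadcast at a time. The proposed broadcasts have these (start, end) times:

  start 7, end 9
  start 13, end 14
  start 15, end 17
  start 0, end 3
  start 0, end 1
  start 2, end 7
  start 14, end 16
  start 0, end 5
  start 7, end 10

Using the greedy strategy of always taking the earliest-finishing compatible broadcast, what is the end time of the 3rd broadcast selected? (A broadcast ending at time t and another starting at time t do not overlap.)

Sorted by end: (0,1)  (0,3)  (0,5)  (2,7)  (7,9)  (7,10)  (13,14)  (14,16)  (15,17)
take (0,1); skip (0,5); take (2,7); take (7,9); take (13,14); take (14,16).
Selected: (0,1) (2,7) (7,9) (13,14) (14,16)

9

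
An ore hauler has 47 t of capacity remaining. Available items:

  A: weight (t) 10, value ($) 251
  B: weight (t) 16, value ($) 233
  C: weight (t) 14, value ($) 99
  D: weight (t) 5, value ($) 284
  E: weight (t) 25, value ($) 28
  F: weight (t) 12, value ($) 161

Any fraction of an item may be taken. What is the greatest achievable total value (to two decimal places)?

Greedy by value/weight ratio, highest first.
Order: D (284/5=56.80) > A (251/10=25.10) > B (233/16=14.56) > F (161/12=13.42) > C (99/14=7.07) > E (28/25=1.12)
Fill: take D (5 @ 284) → take A (10 @ 251) → take B (16 @ 233) → take F (12 @ 161) → take 4/14 of C → 28.29; 47/47 used.
Total value = 957.29

957.29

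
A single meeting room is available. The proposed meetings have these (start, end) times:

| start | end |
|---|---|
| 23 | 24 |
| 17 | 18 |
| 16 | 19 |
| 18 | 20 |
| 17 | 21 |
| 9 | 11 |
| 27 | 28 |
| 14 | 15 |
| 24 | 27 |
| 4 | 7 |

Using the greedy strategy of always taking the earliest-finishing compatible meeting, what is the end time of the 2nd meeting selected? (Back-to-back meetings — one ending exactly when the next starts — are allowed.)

Order by finish time; keep every interval that doesn't clash with the previous kept one.
Sorted by end: (4,7)  (9,11)  (14,15)  (17,18)  (16,19)  (18,20)  (17,21)  (23,24)  (24,27)  (27,28)
take (4,7); take (9,11); take (14,15); take (17,18); take (18,20); skip (17,21); take (23,24); take (24,27); take (27,28).
Selected: (4,7) (9,11) (14,15) (17,18) (18,20) (23,24) (24,27) (27,28)

11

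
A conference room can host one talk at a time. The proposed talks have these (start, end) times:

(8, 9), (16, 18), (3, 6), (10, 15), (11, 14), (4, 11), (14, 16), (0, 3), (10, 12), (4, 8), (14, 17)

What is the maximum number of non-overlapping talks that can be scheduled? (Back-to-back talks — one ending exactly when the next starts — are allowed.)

6

Order by finish time; keep every interval that doesn't clash with the previous kept one.
By end time: (0,3), (3,6), (4,8), (8,9), (4,11), (10,12), (11,14), (10,15), (14,16), (14,17), (16,18).
Pick (0,3); next start ≥ 3 → (3,6); next start ≥ 6 → (8,9); next start ≥ 9 → (10,12); next start ≥ 12 → (14,16); next start ≥ 16 → (16,18).
Selected 6 talks.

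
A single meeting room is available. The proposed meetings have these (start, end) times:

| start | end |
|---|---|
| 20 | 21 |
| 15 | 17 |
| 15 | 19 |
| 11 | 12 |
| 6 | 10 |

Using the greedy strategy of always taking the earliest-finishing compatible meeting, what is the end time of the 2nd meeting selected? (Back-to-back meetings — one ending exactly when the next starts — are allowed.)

12

Sorted by end: (6,10)  (11,12)  (15,17)  (15,19)  (20,21)
take (6,10); take (11,12); take (15,17); take (20,21).
Selected: (6,10) (11,12) (15,17) (20,21)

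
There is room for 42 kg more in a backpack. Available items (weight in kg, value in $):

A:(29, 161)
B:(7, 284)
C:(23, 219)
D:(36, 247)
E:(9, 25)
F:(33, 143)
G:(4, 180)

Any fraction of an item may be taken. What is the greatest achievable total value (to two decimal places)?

737.89

Order: G (180/4=45.00) > B (284/7=40.57) > C (219/23=9.52) > D (247/36=6.86) > A (161/29=5.55) > F (143/33=4.33) > E (25/9=2.78)
Fill: take G (4 @ 180) → take B (7 @ 284) → take C (23 @ 219) → take 8/36 of D → 54.89; 42/42 used.
Total value = 737.89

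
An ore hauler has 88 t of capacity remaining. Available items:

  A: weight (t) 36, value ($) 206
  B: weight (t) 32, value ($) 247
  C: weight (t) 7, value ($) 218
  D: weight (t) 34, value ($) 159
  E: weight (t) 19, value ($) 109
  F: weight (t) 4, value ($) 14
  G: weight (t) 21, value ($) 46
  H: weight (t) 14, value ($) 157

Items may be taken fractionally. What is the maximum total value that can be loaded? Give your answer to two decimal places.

Order: C (218/7=31.14) > H (157/14=11.21) > B (247/32=7.72) > E (109/19=5.74) > A (206/36=5.72) > D (159/34=4.68) > F (14/4=3.50) > G (46/21=2.19)
Fill: take C (7 @ 218) → take H (14 @ 157) → take B (32 @ 247) → take E (19 @ 109) → take 16/36 of A → 91.56; 88/88 used.
Total value = 822.56

822.56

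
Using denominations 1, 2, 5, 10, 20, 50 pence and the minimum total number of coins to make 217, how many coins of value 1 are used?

Use the largest denomination that fits, subtract, and repeat.
217 = 4×50 + 1×10 + 1×5 + 1×2
Count of 1: 0

0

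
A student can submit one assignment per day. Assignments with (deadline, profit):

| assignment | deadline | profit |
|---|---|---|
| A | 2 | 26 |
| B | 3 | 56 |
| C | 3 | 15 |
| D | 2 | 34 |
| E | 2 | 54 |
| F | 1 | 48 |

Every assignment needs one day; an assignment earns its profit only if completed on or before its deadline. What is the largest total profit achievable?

158

Sort by profit descending; place each in the latest free slot ≤ its deadline.
By profit: B(d3,56), E(d2,54), F(d1,48), D(d2,34), A(d2,26), C(d3,15)
B→slot 3; E→slot 2; F→slot 1; D skipped; A skipped; C skipped.
Profit = 48 + 54 + 56 = 158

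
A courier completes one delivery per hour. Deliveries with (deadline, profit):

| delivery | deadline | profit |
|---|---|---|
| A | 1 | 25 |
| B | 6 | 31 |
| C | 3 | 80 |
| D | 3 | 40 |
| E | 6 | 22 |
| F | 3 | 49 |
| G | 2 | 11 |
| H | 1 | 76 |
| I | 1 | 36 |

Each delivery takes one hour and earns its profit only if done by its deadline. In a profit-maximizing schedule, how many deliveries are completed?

Take jobs in profit order; each goes to the latest open slot no later than its deadline.
By profit: C(d3,80), H(d1,76), F(d3,49), D(d3,40), I(d1,36), B(d6,31), A(d1,25), E(d6,22), G(d2,11)
C→slot 3; H→slot 1; F→slot 2; D skipped; I skipped; B→slot 6; A skipped; E→slot 5; G skipped.
5 of 9 scheduled.

5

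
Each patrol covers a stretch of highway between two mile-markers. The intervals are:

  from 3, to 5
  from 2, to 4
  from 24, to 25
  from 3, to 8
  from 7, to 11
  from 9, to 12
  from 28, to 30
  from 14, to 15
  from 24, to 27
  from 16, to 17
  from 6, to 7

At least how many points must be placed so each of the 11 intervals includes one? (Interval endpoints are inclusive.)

7

Sort by right endpoint; whenever an interval is uncovered, place a point at its right end.
By right end: [2,4]  [3,5]  [6,7]  [3,8]  [7,11]  [9,12]  [14,15]  [16,17]  [24,25]  [24,27]  [28,30]
[2,4] uncovered → point at 4; [6,7] uncovered → point at 7; [9,12] uncovered → point at 12; [14,15] uncovered → point at 15; [16,17] uncovered → point at 17; [24,25] uncovered → point at 25; [28,30] uncovered → point at 30.
Points: 4, 7, 12, 15, 17, 25, 30 (7 total).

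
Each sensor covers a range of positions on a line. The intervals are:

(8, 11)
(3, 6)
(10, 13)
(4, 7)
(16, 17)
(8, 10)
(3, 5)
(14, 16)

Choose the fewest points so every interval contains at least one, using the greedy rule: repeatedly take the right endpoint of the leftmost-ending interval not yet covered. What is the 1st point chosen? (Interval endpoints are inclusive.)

Sort by right endpoint; whenever an interval is uncovered, place a point at its right end.
By right end: [3,5]  [3,6]  [4,7]  [8,10]  [8,11]  [10,13]  [14,16]  [16,17]
[3,5] uncovered → point at 5; [8,10] uncovered → point at 10; [14,16] uncovered → point at 16.
Points: 5, 10, 16 (3 total).

5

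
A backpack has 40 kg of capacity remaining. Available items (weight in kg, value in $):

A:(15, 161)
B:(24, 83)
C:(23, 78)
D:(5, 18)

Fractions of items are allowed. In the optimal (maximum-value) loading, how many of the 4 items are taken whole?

Order: A (161/15=10.73) > D (18/5=3.60) > B (83/24=3.46) > C (78/23=3.39)
Fill: take A (15 @ 161) → take D (5 @ 18) → take 20/24 of B → 69.17; 40/40 used.
2 item(s) taken whole; one partial (take 20/24 of B).

2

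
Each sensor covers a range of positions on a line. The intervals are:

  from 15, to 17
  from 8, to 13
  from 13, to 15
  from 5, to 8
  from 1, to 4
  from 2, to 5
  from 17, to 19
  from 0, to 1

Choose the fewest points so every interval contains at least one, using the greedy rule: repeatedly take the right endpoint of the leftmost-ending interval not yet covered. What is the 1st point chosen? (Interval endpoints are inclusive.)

Process intervals by earliest right end; each time one isn't hit yet, stab at its right endpoint.
Sorted: [0,1] [1,4] [2,5] [5,8] [8,13] [13,15] [15,17] [17,19]
{[0,1],[1,4]} hit by 1; {[2,5],[5,8]} hit by 5; {[8,13],[13,15]} hit by 13; {[15,17],[17,19]} hit by 17.
Points: 1, 5, 13, 17 (4 total).

1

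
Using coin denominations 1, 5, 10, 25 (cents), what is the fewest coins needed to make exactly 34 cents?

Use the largest denomination that fits, subtract, and repeat.
34 − 1×25→9 − 1×5→4 − 4×1→0
Total coins = 1 + 1 + 4 = 6

6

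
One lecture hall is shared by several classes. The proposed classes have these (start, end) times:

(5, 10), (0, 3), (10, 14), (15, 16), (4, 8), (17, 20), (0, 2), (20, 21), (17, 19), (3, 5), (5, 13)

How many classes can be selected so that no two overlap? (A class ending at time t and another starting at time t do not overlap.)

Greedy by earliest finish: after sorting by end time, pick each interval compatible with the last pick.
Sorted by end: (0,2)  (0,3)  (3,5)  (4,8)  (5,10)  (5,13)  (10,14)  (15,16)  (17,19)  (17,20)  (20,21)
take (0,2); take (3,5); skip (4,8); take (5,10); take (10,14); take (15,16); take (17,19); skip (17,20); take (20,21).
Selected 7 classes.

7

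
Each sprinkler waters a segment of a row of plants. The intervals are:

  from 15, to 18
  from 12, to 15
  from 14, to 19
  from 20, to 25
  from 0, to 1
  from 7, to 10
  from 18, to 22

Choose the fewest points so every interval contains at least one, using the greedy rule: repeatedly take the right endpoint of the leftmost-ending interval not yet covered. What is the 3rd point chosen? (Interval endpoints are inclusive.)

By right end: [0,1]  [7,10]  [12,15]  [15,18]  [14,19]  [18,22]  [20,25]
[0,1] uncovered → point at 1; [7,10] uncovered → point at 10; [12,15] uncovered → point at 15; [18,22] uncovered → point at 22.
Points: 1, 10, 15, 22 (4 total).

15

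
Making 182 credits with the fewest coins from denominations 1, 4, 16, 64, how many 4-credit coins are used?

1

182 = 2×64 + 3×16 + 1×4 + 2×1
Count of 4: 1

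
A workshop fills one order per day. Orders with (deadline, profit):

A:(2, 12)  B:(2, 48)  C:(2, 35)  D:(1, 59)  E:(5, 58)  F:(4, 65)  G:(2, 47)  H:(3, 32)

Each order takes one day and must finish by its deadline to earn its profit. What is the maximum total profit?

262

Sort by profit descending; place each in the latest free slot ≤ its deadline.
Profit order: F=65 D=59 E=58 B=48 G=47 C=35 H=32 A=12
Assign: F→slot 4, D→slot 1, E→slot 5, B→slot 2, G skipped, C skipped, H→slot 3, A skipped.
Slots: [1:D] [2:B] [3:H] [4:F] [5:E]
Profit = 59 + 48 + 32 + 65 + 58 = 262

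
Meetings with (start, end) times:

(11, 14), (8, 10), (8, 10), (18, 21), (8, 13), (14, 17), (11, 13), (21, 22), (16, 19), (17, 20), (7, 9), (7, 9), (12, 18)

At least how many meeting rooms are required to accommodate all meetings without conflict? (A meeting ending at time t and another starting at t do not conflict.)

5

The answer is the maximum number of intervals overlapping at any instant.
starts: [7, 7, 8, 8, 8, 11, 11, 12, 14, 16, 17, 18, 21]
ends:   [9, 9, 10, 10, 13, 13, 14, 17, 18, 19, 20, 21, 22]
s7→1 s7→2 s8→3 s8→4 s8→5  — peak 5.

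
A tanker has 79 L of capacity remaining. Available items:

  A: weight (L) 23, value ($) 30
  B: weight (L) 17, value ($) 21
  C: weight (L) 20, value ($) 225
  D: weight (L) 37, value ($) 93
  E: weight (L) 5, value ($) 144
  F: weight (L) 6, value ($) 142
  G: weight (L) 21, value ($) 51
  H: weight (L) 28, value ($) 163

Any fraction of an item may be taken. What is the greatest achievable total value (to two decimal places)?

724.27

Sort by value per unit weight and fill in that order.
Ratios (sorted): E 28.80, F 23.67, C 11.25, H 5.82, D 2.51, G 2.43, A 1.30, B 1.24
take E (5 @ 144); take F (6 @ 142); take C (20 @ 225); take H (28 @ 163); take 20/37 of D → 50.27. Capacity used 79/79.
Total value = 724.27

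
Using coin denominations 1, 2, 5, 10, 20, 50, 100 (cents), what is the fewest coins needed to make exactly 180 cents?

Greedy: take as many of the largest coin as possible, then repeat with the remainder.
180 = 1×100 + 1×50 + 1×20 + 1×10
Total coins = 1 + 1 + 1 + 1 = 4

4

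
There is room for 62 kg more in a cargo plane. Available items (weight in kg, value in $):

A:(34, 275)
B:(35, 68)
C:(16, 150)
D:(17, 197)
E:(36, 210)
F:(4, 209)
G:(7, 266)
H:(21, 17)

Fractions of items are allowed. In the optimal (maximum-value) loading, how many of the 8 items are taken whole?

Ratios (sorted): F 52.25, G 38.00, D 11.59, C 9.38, A 8.09, E 5.83, B 1.94, H 0.81
take F (4 @ 209); take G (7 @ 266); take D (17 @ 197); take C (16 @ 150); take 18/34 of A → 145.59. Capacity used 62/62.
4 item(s) taken whole; one partial (take 18/34 of A).

4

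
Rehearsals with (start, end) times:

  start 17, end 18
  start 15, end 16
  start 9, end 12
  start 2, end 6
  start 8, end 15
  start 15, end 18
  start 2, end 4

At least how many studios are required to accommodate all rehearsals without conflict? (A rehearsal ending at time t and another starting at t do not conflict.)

The answer is the maximum number of intervals overlapping at any instant.
starts: [2, 2, 8, 9, 15, 15, 17]
ends:   [4, 6, 12, 15, 16, 18, 18]
s2→1 s2→2  — peak 2.

2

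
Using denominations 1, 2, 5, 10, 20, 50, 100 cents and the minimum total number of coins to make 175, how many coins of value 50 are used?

1

Use the largest denomination that fits, subtract, and repeat.
175 − 1×100→75 − 1×50→25 − 1×20→5 − 1×5→0
Count of 50: 1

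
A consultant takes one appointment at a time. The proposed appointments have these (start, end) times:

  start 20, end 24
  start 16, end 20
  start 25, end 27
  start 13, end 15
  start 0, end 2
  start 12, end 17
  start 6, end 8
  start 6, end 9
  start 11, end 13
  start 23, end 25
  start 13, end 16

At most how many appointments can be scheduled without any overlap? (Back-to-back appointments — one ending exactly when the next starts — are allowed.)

By end time: (0,2), (6,8), (6,9), (11,13), (13,15), (13,16), (12,17), (16,20), (20,24), (23,25), (25,27).
Pick (0,2); next start ≥ 2 → (6,8); next start ≥ 8 → (11,13); next start ≥ 13 → (13,15); next start ≥ 15 → (16,20); next start ≥ 20 → (20,24); next start ≥ 24 → (25,27).
Selected 7 appointments.

7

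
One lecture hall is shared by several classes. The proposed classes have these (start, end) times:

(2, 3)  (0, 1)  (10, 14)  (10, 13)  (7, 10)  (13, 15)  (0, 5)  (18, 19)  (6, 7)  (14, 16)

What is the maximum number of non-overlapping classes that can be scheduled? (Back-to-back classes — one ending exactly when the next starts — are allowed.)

Sorted by end: (0,1)  (2,3)  (0,5)  (6,7)  (7,10)  (10,13)  (10,14)  (13,15)  (14,16)  (18,19)
take (0,1); take (2,3); take (6,7); take (7,10); take (10,13); take (13,15); take (18,19).
Selected 7 classes.

7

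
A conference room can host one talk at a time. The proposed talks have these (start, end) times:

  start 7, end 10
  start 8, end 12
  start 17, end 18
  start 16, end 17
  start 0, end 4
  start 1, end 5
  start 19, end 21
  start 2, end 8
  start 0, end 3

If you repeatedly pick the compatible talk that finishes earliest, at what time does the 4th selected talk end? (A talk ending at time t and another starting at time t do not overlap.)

18

By end time: (0,3), (0,4), (1,5), (2,8), (7,10), (8,12), (16,17), (17,18), (19,21).
Pick (0,3); next start ≥ 3 → (7,10); next start ≥ 10 → (16,17); next start ≥ 17 → (17,18); next start ≥ 18 → (19,21).
Selected: (0,3) (7,10) (16,17) (17,18) (19,21)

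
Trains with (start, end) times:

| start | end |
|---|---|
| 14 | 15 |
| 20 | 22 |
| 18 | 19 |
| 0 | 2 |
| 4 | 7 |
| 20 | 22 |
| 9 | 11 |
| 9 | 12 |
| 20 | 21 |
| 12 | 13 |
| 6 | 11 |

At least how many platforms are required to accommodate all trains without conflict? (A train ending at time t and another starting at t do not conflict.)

3

Count concurrent intervals with a sweep; the peak is the room count.
starts: [0, 4, 6, 9, 9, 12, 14, 18, 20, 20, 20]
ends:   [2, 7, 11, 11, 12, 13, 15, 19, 21, 22, 22]
s0→1 e2→0 s4→1 s6→2 e7→1 s9→2 s9→3  — peak 3.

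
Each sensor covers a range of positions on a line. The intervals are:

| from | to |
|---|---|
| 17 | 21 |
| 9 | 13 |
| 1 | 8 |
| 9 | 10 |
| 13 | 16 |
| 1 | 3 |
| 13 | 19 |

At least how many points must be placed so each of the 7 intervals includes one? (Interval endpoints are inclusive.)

4

Process intervals by earliest right end; each time one isn't hit yet, stab at its right endpoint.
Sorted: [1,3] [1,8] [9,10] [9,13] [13,16] [13,19] [17,21]
{[1,3],[1,8]} hit by 3; {[9,10],[9,13]} hit by 10; {[13,16],[13,19]} hit by 16; {[17,21]} hit by 21.
Points: 3, 10, 16, 21 (4 total).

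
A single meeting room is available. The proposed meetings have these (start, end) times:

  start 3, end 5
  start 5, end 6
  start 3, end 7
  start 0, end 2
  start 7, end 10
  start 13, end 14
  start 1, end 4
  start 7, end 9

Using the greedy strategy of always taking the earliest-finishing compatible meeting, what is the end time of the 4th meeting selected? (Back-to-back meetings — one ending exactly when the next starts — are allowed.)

9

Sort by end time and greedily take each interval whose start is ≥ the last chosen end.
By end time: (0,2), (1,4), (3,5), (5,6), (3,7), (7,9), (7,10), (13,14).
Pick (0,2); next start ≥ 2 → (3,5); next start ≥ 5 → (5,6); next start ≥ 6 → (7,9); next start ≥ 9 → (13,14).
Selected: (0,2) (3,5) (5,6) (7,9) (13,14)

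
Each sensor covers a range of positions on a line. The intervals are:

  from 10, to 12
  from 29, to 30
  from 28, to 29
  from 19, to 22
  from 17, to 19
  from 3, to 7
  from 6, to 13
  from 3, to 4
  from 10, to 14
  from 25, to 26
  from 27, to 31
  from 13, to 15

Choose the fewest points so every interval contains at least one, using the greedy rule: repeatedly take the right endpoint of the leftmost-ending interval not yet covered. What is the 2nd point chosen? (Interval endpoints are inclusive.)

Sort by right endpoint; whenever an interval is uncovered, place a point at its right end.
Sorted: [3,4] [3,7] [10,12] [6,13] [10,14] [13,15] [17,19] [19,22] [25,26] [28,29] [29,30] [27,31]
{[3,4],[3,7]} hit by 4; {[10,12],[6,13],[10,14]} hit by 12; {[13,15]} hit by 15; {[17,19],[19,22]} hit by 19; {[25,26]} hit by 26; {[28,29],[29,30],[27,31]} hit by 29.
Points: 4, 12, 15, 19, 26, 29 (6 total).

12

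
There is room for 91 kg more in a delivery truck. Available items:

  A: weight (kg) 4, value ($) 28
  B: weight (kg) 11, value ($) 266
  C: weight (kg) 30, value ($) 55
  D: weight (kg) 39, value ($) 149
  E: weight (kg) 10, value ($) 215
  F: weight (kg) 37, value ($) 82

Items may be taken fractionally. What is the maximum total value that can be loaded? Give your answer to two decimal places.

717.84

Order: B (266/11=24.18) > E (215/10=21.50) > A (28/4=7.00) > D (149/39=3.82) > F (82/37=2.22) > C (55/30=1.83)
Fill: take B (11 @ 266) → take E (10 @ 215) → take A (4 @ 28) → take D (39 @ 149) → take 27/37 of F → 59.84; 91/91 used.
Total value = 717.84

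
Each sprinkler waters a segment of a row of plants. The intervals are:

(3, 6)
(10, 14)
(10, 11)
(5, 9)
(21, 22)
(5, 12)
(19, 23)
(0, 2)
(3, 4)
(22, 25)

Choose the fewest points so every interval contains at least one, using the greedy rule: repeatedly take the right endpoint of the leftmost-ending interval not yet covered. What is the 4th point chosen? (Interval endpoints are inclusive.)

11

Process intervals by earliest right end; each time one isn't hit yet, stab at its right endpoint.
Sorted: [0,2] [3,4] [3,6] [5,9] [10,11] [5,12] [10,14] [21,22] [19,23] [22,25]
{[0,2]} hit by 2; {[3,4],[3,6]} hit by 4; {[5,9]} hit by 9; {[10,11],[5,12],[10,14]} hit by 11; {[21,22],[19,23],[22,25]} hit by 22.
Points: 2, 4, 9, 11, 22 (5 total).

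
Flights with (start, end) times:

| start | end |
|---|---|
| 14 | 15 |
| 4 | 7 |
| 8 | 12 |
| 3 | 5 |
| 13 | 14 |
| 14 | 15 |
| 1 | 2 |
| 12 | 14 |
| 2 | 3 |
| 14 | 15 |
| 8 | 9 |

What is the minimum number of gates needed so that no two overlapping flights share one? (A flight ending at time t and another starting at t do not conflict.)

Count concurrent intervals with a sweep; the peak is the room count.
Events (time:±→running): 1:+→1 2:-→0 2:+→1 3:-→0 3:+→1 4:+→2 5:-→1 7:-→0 8:+→1 8:+→2 9:-→1 12:-→0 12:+→1 13:+→2 14:-→1 14:-→0 14:+→1 14:+→2 14:+→3 … peak 3.

3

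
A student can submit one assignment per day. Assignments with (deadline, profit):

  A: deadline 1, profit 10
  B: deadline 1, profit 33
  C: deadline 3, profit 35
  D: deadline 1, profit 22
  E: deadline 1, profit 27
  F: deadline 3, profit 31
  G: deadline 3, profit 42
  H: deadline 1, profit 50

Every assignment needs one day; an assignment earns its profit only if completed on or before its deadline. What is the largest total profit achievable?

Sort by profit descending; place each in the latest free slot ≤ its deadline.
By profit: H(d1,50), G(d3,42), C(d3,35), B(d1,33), F(d3,31), E(d1,27), D(d1,22), A(d1,10)
H→slot 1; G→slot 3; C→slot 2; B skipped; F skipped; E skipped; D skipped; A skipped.
Profit = 50 + 35 + 42 = 127

127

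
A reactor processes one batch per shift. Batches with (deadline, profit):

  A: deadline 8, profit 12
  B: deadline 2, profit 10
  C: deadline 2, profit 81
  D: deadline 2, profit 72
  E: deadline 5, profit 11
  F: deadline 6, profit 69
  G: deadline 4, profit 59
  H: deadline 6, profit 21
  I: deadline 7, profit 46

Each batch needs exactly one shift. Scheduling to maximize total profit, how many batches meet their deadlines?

Take jobs in profit order; each goes to the latest open slot no later than its deadline.
By profit: C(d2,81), D(d2,72), F(d6,69), G(d4,59), I(d7,46), H(d6,21), A(d8,12), E(d5,11), B(d2,10)
C→slot 2; D→slot 1; F→slot 6; G→slot 4; I→slot 7; H→slot 5; A→slot 8; E→slot 3; B skipped.
8 of 9 scheduled.

8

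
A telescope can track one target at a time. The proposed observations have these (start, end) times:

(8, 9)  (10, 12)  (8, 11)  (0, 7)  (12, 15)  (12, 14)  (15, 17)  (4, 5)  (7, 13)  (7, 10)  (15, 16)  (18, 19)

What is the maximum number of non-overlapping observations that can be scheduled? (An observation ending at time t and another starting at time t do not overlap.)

Order by finish time; keep every interval that doesn't clash with the previous kept one.
By end time: (4,5), (0,7), (8,9), (7,10), (8,11), (10,12), (7,13), (12,14), (12,15), (15,16), (15,17), (18,19).
Pick (4,5); next start ≥ 5 → (8,9); next start ≥ 9 → (10,12); next start ≥ 12 → (12,14); next start ≥ 14 → (15,16); next start ≥ 16 → (18,19).
Selected 6 observations.

6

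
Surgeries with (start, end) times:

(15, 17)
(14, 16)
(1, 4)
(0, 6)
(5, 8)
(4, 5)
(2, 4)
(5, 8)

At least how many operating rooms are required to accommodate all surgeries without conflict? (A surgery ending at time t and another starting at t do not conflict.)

3

The answer is the maximum number of intervals overlapping at any instant.
Events (time:±→running): 0:+→1 1:+→2 2:+→3 … peak 3.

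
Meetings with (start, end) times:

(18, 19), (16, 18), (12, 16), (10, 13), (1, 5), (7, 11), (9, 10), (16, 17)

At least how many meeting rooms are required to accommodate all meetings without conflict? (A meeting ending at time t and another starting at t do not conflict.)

2

The answer is the maximum number of intervals overlapping at any instant.
Events (time:±→running): 1:+→1 5:-→0 7:+→1 9:+→2 … peak 2.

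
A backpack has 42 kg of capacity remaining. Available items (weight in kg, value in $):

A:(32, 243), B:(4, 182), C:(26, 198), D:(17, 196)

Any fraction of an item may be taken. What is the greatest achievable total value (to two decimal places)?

537.92

Greedy by value/weight ratio, highest first.
Ratios (sorted): B 45.50, D 11.53, C 7.62, A 7.59
take B (4 @ 182); take D (17 @ 196); take 21/26 of C → 159.92. Capacity used 42/42.
Total value = 537.92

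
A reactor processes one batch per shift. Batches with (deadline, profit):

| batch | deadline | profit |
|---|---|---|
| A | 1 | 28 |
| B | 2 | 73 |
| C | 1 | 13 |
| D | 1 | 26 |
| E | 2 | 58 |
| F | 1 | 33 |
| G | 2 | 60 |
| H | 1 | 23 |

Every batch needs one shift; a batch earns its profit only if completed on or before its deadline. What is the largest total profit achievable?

Take jobs in profit order; each goes to the latest open slot no later than its deadline.
Profit order: B=73 G=60 E=58 F=33 A=28 D=26 H=23 C=13
Assign: B→slot 2, G→slot 1, E skipped, F skipped, A skipped, D skipped, H skipped, C skipped.
Slots: [1:G] [2:B]
Profit = 60 + 73 = 133

133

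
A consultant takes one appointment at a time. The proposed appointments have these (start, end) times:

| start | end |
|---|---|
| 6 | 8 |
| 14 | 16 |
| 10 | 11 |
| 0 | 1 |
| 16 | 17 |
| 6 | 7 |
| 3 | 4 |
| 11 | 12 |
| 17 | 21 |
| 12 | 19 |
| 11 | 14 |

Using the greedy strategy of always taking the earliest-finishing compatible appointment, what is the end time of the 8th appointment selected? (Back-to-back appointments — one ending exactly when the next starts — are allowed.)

21

Greedy by earliest finish: after sorting by end time, pick each interval compatible with the last pick.
By end time: (0,1), (3,4), (6,7), (6,8), (10,11), (11,12), (11,14), (14,16), (16,17), (12,19), (17,21).
Pick (0,1); next start ≥ 1 → (3,4); next start ≥ 4 → (6,7); next start ≥ 7 → (10,11); next start ≥ 11 → (11,12); next start ≥ 12 → (14,16); next start ≥ 16 → (16,17); next start ≥ 17 → (17,21).
Selected: (0,1) (3,4) (6,7) (10,11) (11,12) (14,16) (16,17) (17,21)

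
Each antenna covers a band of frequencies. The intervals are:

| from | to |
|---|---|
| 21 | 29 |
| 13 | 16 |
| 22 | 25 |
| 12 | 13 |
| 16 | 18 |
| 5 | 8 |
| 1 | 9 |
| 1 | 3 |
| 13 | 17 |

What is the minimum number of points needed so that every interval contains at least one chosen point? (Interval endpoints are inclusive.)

5

Process intervals by earliest right end; each time one isn't hit yet, stab at its right endpoint.
By right end: [1,3]  [5,8]  [1,9]  [12,13]  [13,16]  [13,17]  [16,18]  [22,25]  [21,29]
[1,3] uncovered → point at 3; [5,8] uncovered → point at 8; [12,13] uncovered → point at 13; [16,18] uncovered → point at 18; [22,25] uncovered → point at 25.
Points: 3, 8, 13, 18, 25 (5 total).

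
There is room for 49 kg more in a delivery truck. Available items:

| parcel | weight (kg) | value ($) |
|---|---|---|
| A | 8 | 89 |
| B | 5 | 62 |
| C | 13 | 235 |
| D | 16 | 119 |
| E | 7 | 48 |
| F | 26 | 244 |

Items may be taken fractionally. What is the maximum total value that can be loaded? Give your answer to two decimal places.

601.85

Sort by value per unit weight and fill in that order.
Ratios (sorted): C 18.08, B 12.40, A 11.12, F 9.38, D 7.44, E 6.86
take C (13 @ 235); take B (5 @ 62); take A (8 @ 89); take 23/26 of F → 215.85. Capacity used 49/49.
Total value = 601.85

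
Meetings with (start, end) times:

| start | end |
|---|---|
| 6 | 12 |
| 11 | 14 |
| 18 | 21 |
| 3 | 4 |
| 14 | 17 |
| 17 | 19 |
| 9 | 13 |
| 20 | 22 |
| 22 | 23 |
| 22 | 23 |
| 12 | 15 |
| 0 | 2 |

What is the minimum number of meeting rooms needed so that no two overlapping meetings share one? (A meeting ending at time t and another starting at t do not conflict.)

Events (time:±→running): 0:+→1 2:-→0 3:+→1 4:-→0 6:+→1 9:+→2 11:+→3 … peak 3.

3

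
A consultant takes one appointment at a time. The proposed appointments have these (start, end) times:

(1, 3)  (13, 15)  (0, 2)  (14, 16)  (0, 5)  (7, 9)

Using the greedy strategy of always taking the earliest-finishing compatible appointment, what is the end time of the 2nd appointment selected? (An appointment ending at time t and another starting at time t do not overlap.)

9

Order by finish time; keep every interval that doesn't clash with the previous kept one.
Sorted by end: (0,2)  (1,3)  (0,5)  (7,9)  (13,15)  (14,16)
take (0,2); skip (0,5); take (7,9); take (13,15).
Selected: (0,2) (7,9) (13,15)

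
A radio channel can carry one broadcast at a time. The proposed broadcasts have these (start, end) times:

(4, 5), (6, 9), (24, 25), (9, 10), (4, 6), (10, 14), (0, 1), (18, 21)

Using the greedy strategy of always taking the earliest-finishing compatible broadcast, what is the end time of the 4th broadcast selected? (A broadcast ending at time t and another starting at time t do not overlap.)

10

Sorted by end: (0,1)  (4,5)  (4,6)  (6,9)  (9,10)  (10,14)  (18,21)  (24,25)
take (0,1); take (4,5); take (6,9); take (9,10); take (10,14); take (18,21); take (24,25).
Selected: (0,1) (4,5) (6,9) (9,10) (10,14) (18,21) (24,25)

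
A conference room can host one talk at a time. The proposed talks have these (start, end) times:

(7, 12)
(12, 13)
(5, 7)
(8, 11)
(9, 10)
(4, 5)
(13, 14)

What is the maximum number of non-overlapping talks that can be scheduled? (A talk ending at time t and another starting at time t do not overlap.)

5

By end time: (4,5), (5,7), (9,10), (8,11), (7,12), (12,13), (13,14).
Pick (4,5); next start ≥ 5 → (5,7); next start ≥ 7 → (9,10); next start ≥ 10 → (12,13); next start ≥ 13 → (13,14).
Selected 5 talks.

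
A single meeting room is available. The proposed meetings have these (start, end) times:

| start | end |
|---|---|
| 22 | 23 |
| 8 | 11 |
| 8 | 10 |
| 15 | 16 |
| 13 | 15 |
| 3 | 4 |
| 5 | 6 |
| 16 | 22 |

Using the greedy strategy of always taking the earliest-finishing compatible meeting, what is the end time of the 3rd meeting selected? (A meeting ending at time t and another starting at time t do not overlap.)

Sorted by end: (3,4)  (5,6)  (8,10)  (8,11)  (13,15)  (15,16)  (16,22)  (22,23)
take (3,4); take (5,6); take (8,10); skip (8,11); take (13,15); take (15,16); take (16,22); take (22,23).
Selected: (3,4) (5,6) (8,10) (13,15) (15,16) (16,22) (22,23)

10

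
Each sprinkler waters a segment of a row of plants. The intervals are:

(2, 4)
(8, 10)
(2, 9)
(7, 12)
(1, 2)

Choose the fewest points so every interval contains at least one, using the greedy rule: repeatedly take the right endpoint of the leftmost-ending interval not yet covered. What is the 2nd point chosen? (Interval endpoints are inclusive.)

Process intervals by earliest right end; each time one isn't hit yet, stab at its right endpoint.
Sorted: [1,2] [2,4] [2,9] [8,10] [7,12]
{[1,2],[2,4],[2,9]} hit by 2; {[8,10],[7,12]} hit by 10.
Points: 2, 10 (2 total).

10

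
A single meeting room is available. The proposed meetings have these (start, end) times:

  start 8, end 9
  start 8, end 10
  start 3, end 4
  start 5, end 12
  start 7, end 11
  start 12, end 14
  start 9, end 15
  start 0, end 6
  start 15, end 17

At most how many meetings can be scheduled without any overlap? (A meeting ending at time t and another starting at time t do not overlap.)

Order by finish time; keep every interval that doesn't clash with the previous kept one.
By end time: (3,4), (0,6), (8,9), (8,10), (7,11), (5,12), (12,14), (9,15), (15,17).
Pick (3,4); next start ≥ 4 → (8,9); next start ≥ 9 → (12,14); next start ≥ 14 → (15,17).
Selected 4 meetings.

4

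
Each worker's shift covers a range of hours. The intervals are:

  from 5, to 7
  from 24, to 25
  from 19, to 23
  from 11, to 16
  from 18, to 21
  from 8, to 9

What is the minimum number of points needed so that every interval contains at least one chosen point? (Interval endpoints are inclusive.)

5

By right end: [5,7]  [8,9]  [11,16]  [18,21]  [19,23]  [24,25]
[5,7] uncovered → point at 7; [8,9] uncovered → point at 9; [11,16] uncovered → point at 16; [18,21] uncovered → point at 21; [24,25] uncovered → point at 25.
Points: 7, 9, 16, 21, 25 (5 total).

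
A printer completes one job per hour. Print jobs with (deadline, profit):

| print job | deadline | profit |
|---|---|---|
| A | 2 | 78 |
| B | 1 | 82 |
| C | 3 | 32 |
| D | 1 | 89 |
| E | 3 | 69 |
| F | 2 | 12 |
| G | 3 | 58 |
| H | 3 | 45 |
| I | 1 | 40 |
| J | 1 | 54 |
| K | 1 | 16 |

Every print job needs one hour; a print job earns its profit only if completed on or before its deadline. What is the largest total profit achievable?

Profit order: D=89 B=82 A=78 E=69 G=58 J=54 H=45 I=40 C=32 K=16 F=12
Assign: D→slot 1, B skipped, A→slot 2, E→slot 3, G skipped, J skipped, H skipped, I skipped, C skipped, K skipped, F skipped.
Slots: [1:D] [2:A] [3:E]
Profit = 89 + 78 + 69 = 236

236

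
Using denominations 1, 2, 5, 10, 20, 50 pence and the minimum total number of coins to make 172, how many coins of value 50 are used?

Greedy: take as many of the largest coin as possible, then repeat with the remainder.
172 = 3×50 + 1×20 + 1×2
Count of 50: 3

3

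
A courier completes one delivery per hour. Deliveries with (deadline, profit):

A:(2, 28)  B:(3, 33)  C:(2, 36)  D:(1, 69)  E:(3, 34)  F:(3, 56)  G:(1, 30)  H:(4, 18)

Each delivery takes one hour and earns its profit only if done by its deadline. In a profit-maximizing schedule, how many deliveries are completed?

4

Profit order: D=69 F=56 C=36 E=34 B=33 G=30 A=28 H=18
Assign: D→slot 1, F→slot 3, C→slot 2, E skipped, B skipped, G skipped, A skipped, H→slot 4.
Slots: [1:D] [2:C] [3:F] [4:H]
4 of 8 scheduled.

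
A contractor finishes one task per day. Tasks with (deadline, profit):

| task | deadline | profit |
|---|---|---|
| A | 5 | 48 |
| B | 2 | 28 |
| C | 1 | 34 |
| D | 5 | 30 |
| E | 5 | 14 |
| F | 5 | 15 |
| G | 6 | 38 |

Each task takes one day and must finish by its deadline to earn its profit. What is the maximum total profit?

193

Sort by profit descending; place each in the latest free slot ≤ its deadline.
By profit: A(d5,48), G(d6,38), C(d1,34), D(d5,30), B(d2,28), F(d5,15), E(d5,14)
A→slot 5; G→slot 6; C→slot 1; D→slot 4; B→slot 2; F→slot 3; E skipped.
Profit = 34 + 28 + 15 + 30 + 48 + 38 = 193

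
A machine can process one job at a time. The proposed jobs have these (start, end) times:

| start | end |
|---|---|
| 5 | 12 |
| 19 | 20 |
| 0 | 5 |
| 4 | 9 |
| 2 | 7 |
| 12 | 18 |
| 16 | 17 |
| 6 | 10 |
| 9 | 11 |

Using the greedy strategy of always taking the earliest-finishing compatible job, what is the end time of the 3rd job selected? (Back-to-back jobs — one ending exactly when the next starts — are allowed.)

17

Greedy by earliest finish: after sorting by end time, pick each interval compatible with the last pick.
By end time: (0,5), (2,7), (4,9), (6,10), (9,11), (5,12), (16,17), (12,18), (19,20).
Pick (0,5); next start ≥ 5 → (6,10); next start ≥ 10 → (16,17); next start ≥ 17 → (19,20).
Selected: (0,5) (6,10) (16,17) (19,20)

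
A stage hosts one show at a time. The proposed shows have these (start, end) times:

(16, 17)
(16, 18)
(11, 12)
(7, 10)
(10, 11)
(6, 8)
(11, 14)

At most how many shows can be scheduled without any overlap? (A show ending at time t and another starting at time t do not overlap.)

4

Sort by end time and greedily take each interval whose start is ≥ the last chosen end.
Sorted by end: (6,8)  (7,10)  (10,11)  (11,12)  (11,14)  (16,17)  (16,18)
take (6,8); take (10,11); take (11,12); take (16,17).
Selected 4 shows.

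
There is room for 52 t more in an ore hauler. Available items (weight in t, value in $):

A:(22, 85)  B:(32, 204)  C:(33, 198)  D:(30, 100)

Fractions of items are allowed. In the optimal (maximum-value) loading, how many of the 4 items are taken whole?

1

Greedy by value/weight ratio, highest first.
Ratios (sorted): B 6.38, C 6.00, A 3.86, D 3.33
take B (32 @ 204); take 20/33 of C → 120.00. Capacity used 52/52.
1 item(s) taken whole; one partial (take 20/33 of C).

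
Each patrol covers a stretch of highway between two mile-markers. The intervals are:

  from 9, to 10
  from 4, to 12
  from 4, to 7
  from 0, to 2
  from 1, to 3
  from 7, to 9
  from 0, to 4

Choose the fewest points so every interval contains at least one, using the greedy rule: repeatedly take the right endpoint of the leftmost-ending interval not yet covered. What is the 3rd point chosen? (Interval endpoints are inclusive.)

By right end: [0,2]  [1,3]  [0,4]  [4,7]  [7,9]  [9,10]  [4,12]
[0,2] uncovered → point at 2; [4,7] uncovered → point at 7; [9,10] uncovered → point at 10.
Points: 2, 7, 10 (3 total).

10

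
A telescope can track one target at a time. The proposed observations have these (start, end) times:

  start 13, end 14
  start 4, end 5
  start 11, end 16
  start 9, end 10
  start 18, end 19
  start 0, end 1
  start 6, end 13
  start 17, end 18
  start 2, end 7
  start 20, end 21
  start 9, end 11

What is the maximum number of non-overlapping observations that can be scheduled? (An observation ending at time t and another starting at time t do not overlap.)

Greedy by earliest finish: after sorting by end time, pick each interval compatible with the last pick.
By end time: (0,1), (4,5), (2,7), (9,10), (9,11), (6,13), (13,14), (11,16), (17,18), (18,19), (20,21).
Pick (0,1); next start ≥ 1 → (4,5); next start ≥ 5 → (9,10); next start ≥ 10 → (13,14); next start ≥ 14 → (17,18); next start ≥ 18 → (18,19); next start ≥ 19 → (20,21).
Selected 7 observations.

7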